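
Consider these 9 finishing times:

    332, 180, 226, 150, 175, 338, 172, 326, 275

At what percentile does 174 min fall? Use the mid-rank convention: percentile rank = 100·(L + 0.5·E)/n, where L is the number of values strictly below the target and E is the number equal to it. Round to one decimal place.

Sorted: 150, 172, 175, 180, 226, 275, 326, 332, 338.
Count below 174: L = 2; count equal: E = 0; n = 9.
Percentile rank = 100·(2 + 0.5·0)/9 = 100·2/9 = 22.22.

22.2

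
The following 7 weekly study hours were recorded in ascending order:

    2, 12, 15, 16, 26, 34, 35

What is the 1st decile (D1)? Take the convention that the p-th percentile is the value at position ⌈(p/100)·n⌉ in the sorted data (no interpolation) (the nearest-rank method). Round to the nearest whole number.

n = 7.
Position = ⌈10/100 · 7⌉ = ⌈0.7⌉ = 1.
The value at rank 1 is 2.

2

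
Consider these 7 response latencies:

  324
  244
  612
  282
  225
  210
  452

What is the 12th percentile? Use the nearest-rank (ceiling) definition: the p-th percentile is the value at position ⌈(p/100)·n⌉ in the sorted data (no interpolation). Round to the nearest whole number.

210

Sorted: 210, 225, 244, 282, 324, 452, 612.
n = 7.
Position = ⌈12/100 · 7⌉ = ⌈0.84⌉ = 1.
The value at rank 1 is 210.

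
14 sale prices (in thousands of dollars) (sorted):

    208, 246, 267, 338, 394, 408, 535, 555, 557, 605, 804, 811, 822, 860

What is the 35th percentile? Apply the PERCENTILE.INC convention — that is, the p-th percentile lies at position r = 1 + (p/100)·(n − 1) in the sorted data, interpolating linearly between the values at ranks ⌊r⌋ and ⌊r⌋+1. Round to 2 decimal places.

n = 14.
r = 1 + (35/100)·(14 − 1) = 1 + 4.55 = 5.55.
Rank 5 is 394 and rank 6 is 408.
Interpolate: 394 + 0.55·(408 − 394) = 394 + 0.55·14 = 401.7.

401.70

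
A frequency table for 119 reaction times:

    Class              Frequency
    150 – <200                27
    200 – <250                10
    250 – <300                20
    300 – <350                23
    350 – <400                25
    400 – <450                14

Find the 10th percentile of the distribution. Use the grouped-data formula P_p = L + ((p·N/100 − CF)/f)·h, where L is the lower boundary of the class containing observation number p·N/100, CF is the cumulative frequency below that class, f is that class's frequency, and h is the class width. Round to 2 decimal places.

172.04

N = 119; target position k = 10/100 · 119 = 11.9.
Cumulative frequencies: 27, 37, 57, 80, 105, 119.
Observation 11.9 falls in the class 150 – <200.
L = 150, CF = 0, f = 27, h = 50.
P10 = 150 + ((11.9 − 0)/27)·50 = 150 + 22.037 = 172.037.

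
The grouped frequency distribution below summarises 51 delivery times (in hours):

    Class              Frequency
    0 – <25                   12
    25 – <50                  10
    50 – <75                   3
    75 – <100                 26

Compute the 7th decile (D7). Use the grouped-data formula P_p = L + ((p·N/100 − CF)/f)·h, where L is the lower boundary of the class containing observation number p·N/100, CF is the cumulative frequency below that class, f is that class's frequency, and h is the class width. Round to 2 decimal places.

85.29

N = 51; target position k = 70/100 · 51 = 35.7.
Cumulative frequencies: 12, 22, 25, 51.
Observation 35.7 falls in the class 75 – <100.
L = 75, CF = 25, f = 26, h = 25.
P70 = 75 + ((35.7 − 25)/26)·25 = 75 + 10.2885 = 85.2885.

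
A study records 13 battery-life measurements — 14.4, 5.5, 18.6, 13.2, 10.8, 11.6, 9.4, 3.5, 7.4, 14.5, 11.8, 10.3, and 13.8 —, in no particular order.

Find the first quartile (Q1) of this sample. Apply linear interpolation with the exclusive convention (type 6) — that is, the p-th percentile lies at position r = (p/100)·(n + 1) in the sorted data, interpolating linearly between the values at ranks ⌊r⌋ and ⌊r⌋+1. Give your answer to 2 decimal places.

8.40

Sorted: 3.5, 5.5, 7.4, 9.4, 10.3, 10.8, 11.6, 11.8, 13.2, 13.8, 14.4, 14.5, 18.6.
n = 13.
r = (25/100)·(13 + 1) = 3.5.
Rank 3 is 7.4 and rank 4 is 9.4.
Interpolate: 7.4 + 0.5·(9.4 − 7.4) = 7.4 + 0.5·2 = 8.4.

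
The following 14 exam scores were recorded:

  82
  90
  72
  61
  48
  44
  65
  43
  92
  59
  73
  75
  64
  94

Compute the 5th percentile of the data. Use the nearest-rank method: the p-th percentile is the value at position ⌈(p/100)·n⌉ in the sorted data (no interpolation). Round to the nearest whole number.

Sorted: 43, 44, 48, 59, 61, 64, 65, 72, 73, 75, 82, 90, 92, 94.
n = 14.
Position = ⌈5/100 · 14⌉ = ⌈0.7⌉ = 1.
The value at rank 1 is 43.

43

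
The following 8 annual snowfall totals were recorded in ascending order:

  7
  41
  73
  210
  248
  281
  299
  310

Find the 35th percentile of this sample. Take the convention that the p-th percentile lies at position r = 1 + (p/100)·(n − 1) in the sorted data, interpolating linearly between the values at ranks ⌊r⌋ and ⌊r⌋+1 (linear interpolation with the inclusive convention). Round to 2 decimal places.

n = 8.
r = 1 + (35/100)·(8 − 1) = 1 + 2.45 = 3.45.
Rank 3 is 73 and rank 4 is 210.
Interpolate: 73 + 0.45·(210 − 73) = 73 + 0.45·137 = 134.65.

134.65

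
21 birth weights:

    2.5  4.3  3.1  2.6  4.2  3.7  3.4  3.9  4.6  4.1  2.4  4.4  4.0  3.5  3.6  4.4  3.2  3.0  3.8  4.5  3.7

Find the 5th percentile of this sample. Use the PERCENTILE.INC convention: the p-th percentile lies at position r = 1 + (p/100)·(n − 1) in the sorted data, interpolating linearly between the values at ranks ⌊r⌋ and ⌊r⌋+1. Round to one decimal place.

Sorted: 2.4, 2.5, 2.6, 3.0, 3.1, 3.2, 3.4, 3.5, 3.6, 3.7, 3.7, 3.8, 3.9, 4.0, 4.1, 4.2, 4.3, 4.4, 4.4, 4.5, 4.6.
n = 21.
r = 1 + (5/100)·(21 − 1) = 1 + 1 = 2.
r is an integer, so P5 is the value at rank 2: 2.5.

2.5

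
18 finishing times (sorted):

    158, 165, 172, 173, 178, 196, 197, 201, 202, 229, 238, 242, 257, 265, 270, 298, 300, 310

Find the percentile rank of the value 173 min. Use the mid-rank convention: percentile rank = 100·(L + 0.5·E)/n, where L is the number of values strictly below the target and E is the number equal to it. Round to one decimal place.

Count below 173: L = 3; count equal: E = 1; n = 18.
Percentile rank = 100·(3 + 0.5·1)/18 = 100·3.5/18 = 19.44.

19.4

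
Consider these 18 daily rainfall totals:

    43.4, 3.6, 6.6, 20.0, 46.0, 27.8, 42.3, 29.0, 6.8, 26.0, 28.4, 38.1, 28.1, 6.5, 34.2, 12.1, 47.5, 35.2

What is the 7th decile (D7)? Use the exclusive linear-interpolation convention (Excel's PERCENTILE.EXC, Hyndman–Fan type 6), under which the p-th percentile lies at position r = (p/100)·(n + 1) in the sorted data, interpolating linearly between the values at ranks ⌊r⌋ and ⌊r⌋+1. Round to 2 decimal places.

Sorted: 3.6, 6.5, 6.6, 6.8, 12.1, 20.0, 26.0, 27.8, 28.1, 28.4, 29.0, 34.2, 35.2, 38.1, 42.3, 43.4, 46.0, 47.5.
n = 18.
r = (70/100)·(18 + 1) = 13.3.
Rank 13 is 35.2 and rank 14 is 38.1.
Interpolate: 35.2 + 0.3·(38.1 − 35.2) = 35.2 + 0.3·2.9 = 36.07.

36.07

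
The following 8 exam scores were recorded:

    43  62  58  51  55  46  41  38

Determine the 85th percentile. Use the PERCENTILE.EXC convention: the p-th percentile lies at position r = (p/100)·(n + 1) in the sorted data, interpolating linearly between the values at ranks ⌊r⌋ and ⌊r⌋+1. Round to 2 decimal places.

Sorted: 38, 41, 43, 46, 51, 55, 58, 62.
n = 8.
r = (85/100)·(8 + 1) = 7.65.
Rank 7 is 58 and rank 8 is 62.
Interpolate: 58 + 0.65·(62 − 58) = 58 + 0.65·4 = 60.6.

60.60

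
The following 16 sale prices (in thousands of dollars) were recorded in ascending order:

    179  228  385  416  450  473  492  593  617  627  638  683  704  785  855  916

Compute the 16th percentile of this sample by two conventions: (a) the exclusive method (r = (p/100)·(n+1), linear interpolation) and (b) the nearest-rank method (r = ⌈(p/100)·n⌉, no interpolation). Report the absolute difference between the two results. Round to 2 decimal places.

n = 16.
(a) r = 2.72; between ranks 2 (228) and 3 (385): 341.04.
(b) the nearest-rank method: rank 3 → 385.
|341.04 − 385| = 43.96.

43.96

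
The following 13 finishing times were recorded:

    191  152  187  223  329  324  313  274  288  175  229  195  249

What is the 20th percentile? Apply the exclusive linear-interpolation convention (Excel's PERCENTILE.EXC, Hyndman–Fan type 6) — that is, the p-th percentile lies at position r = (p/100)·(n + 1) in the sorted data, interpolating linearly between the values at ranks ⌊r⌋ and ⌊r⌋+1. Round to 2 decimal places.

184.60

Sorted: 152, 175, 187, 191, 195, 223, 229, 249, 274, 288, 313, 324, 329.
n = 13.
r = (20/100)·(13 + 1) = 2.8.
Rank 2 is 175 and rank 3 is 187.
Interpolate: 175 + 0.8·(187 − 175) = 175 + 0.8·12 = 184.6.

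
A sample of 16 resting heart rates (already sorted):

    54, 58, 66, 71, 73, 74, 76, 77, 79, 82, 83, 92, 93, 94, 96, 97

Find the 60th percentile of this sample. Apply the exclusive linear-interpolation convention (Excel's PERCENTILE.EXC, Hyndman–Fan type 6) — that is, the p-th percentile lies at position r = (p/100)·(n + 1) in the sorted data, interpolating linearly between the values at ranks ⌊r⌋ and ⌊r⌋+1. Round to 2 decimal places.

82.20

n = 16.
r = (60/100)·(16 + 1) = 10.2.
Rank 10 is 82 and rank 11 is 83.
Interpolate: 82 + 0.2·(83 − 82) = 82 + 0.2·1 = 82.2.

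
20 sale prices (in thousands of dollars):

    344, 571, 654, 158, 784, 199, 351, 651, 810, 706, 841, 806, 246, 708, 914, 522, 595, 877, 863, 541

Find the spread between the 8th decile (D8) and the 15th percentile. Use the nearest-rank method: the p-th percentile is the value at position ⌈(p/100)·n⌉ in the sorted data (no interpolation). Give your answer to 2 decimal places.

Sorted: 158, 199, 246, 344, 351, 522, 541, 571, 595, 651, 654, 706, 708, 784, 806, 810, 841, 863, 877, 914.
n = 20.
P15: rank ⌈15/100·20⌉ = 3 → 246.
P80: rank ⌈80/100·20⌉ = 16 → 810.
Difference: 810 − 246 = 564.

564.00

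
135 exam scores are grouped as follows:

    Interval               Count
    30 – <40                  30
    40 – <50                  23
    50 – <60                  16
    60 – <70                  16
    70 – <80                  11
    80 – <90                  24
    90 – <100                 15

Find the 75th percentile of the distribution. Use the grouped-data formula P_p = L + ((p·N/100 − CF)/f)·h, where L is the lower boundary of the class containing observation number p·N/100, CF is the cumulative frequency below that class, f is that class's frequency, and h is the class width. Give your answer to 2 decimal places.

82.19

N = 135; target position k = 75/100 · 135 = 101.25.
Cumulative frequencies: 30, 53, 69, 85, 96, 120, 135.
Observation 101.25 falls in the class 80 – <90.
L = 80, CF = 96, f = 24, h = 10.
P75 = 80 + ((101.25 − 96)/24)·10 = 80 + 2.1875 = 82.1875.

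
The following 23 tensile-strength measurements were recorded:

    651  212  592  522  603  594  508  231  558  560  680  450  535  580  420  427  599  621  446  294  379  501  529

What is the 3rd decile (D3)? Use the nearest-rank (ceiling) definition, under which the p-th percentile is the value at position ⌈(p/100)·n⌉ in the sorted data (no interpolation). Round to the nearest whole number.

446

Sorted: 212, 231, 294, 379, 420, 427, 446, 450, 501, 508, 522, 529, 535, 558, 560, 580, 592, 594, 599, 603, 621, 651, 680.
n = 23.
Position = ⌈30/100 · 23⌉ = ⌈6.9⌉ = 7.
The value at rank 7 is 446.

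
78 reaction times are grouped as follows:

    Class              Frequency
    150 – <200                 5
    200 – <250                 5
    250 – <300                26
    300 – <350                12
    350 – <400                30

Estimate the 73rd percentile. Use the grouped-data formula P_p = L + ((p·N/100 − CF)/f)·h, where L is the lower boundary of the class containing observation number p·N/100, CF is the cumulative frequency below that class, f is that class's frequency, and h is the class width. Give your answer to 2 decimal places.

N = 78; target position k = 73/100 · 78 = 56.94.
Cumulative frequencies: 5, 10, 36, 48, 78.
Observation 56.94 falls in the class 350 – <400.
L = 350, CF = 48, f = 30, h = 50.
P73 = 350 + ((56.94 − 48)/30)·50 = 350 + 14.9 = 364.9.

364.90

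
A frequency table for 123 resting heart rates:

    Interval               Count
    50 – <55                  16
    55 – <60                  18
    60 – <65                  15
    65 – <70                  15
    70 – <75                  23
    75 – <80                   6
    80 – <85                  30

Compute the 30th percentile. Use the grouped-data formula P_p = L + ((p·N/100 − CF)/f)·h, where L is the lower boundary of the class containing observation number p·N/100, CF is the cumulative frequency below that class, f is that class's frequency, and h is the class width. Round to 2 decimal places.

N = 123; target position k = 30/100 · 123 = 36.9.
Cumulative frequencies: 16, 34, 49, 64, 87, 93, 123.
Observation 36.9 falls in the class 60 – <65.
L = 60, CF = 34, f = 15, h = 5.
P30 = 60 + ((36.9 − 34)/15)·5 = 60 + 0.966667 = 60.9667.

60.97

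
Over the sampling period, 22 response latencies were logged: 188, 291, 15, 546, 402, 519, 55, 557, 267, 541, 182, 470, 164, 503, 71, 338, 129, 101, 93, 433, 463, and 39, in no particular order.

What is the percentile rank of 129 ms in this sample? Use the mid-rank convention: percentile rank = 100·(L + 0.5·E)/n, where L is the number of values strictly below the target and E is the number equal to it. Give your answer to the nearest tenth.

29.5

Sorted: 15, 39, 55, 71, 93, 101, 129, 164, 182, 188, 267, 291, 338, 402, 433, 463, 470, 503, 519, 541, 546, 557.
Count below 129: L = 6; count equal: E = 1; n = 22.
Percentile rank = 100·(6 + 0.5·1)/22 = 100·6.5/22 = 29.55.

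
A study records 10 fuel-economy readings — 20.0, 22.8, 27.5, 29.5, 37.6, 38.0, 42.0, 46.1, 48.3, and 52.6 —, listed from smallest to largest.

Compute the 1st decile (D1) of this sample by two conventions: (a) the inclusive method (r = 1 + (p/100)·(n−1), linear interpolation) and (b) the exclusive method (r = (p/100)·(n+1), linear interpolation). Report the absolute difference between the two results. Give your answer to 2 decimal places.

n = 10.
(a) r = 1.9; between ranks 1 (20.0) and 2 (22.8): 22.52.
(b) r = 1.1; between ranks 1 (20.0) and 2 (22.8): 20.28.
|22.52 − 20.28| = 2.24.

2.24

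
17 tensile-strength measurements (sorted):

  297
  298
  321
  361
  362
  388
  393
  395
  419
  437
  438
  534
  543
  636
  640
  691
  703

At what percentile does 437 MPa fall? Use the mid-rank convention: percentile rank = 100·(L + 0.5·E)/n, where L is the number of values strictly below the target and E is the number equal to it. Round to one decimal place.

55.9

Count below 437: L = 9; count equal: E = 1; n = 17.
Percentile rank = 100·(9 + 0.5·1)/17 = 100·9.5/17 = 55.88.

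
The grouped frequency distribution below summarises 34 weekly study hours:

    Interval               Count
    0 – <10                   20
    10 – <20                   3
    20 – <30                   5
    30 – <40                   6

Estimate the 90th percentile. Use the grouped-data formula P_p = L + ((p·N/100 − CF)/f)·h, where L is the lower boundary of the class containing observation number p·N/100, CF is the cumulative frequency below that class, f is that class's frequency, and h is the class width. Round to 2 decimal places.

N = 34; target position k = 90/100 · 34 = 30.6.
Cumulative frequencies: 20, 23, 28, 34.
Observation 30.6 falls in the class 30 – <40.
L = 30, CF = 28, f = 6, h = 10.
P90 = 30 + ((30.6 − 28)/6)·10 = 30 + 4.33333 = 34.3333.

34.33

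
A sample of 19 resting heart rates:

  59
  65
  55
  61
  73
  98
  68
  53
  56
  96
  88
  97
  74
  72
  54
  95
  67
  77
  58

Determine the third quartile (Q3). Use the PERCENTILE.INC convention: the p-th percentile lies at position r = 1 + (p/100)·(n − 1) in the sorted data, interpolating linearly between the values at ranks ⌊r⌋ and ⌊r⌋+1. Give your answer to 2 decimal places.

82.50

Sorted: 53, 54, 55, 56, 58, 59, 61, 65, 67, 68, 72, 73, 74, 77, 88, 95, 96, 97, 98.
n = 19.
r = 1 + (75/100)·(19 − 1) = 1 + 13.5 = 14.5.
Rank 14 is 77 and rank 15 is 88.
Interpolate: 77 + 0.5·(88 − 77) = 77 + 0.5·11 = 82.5.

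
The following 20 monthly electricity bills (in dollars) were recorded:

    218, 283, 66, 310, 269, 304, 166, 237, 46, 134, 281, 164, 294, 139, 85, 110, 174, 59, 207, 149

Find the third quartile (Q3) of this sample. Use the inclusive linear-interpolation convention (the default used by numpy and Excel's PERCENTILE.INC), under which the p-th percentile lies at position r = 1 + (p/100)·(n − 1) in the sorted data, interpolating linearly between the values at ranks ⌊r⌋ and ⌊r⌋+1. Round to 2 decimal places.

272.00

Sorted: 46, 59, 66, 85, 110, 134, 139, 149, 164, 166, 174, 207, 218, 237, 269, 281, 283, 294, 304, 310.
n = 20.
r = 1 + (75/100)·(20 − 1) = 1 + 14.25 = 15.25.
Rank 15 is 269 and rank 16 is 281.
Interpolate: 269 + 0.25·(281 − 269) = 269 + 0.25·12 = 272.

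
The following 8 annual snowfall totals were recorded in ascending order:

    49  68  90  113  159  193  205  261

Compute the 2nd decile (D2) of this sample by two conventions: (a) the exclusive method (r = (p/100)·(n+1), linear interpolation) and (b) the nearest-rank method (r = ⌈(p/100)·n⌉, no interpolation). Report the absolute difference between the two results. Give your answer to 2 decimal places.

n = 8.
(a) r = 1.8; between ranks 1 (49) and 2 (68): 64.2.
(b) the nearest-rank method: rank 2 → 68.
|64.2 − 68| = 3.8.

3.80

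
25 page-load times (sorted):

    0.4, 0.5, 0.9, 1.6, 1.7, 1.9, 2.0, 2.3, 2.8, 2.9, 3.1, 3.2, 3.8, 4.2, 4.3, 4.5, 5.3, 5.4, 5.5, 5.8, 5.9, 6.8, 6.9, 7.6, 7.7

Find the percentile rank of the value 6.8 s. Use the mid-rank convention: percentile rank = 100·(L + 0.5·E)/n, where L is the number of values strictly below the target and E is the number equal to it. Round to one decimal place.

Count below 6.8: L = 21; count equal: E = 1; n = 25.
Percentile rank = 100·(21 + 0.5·1)/25 = 100·21.5/25 = 86.

86.0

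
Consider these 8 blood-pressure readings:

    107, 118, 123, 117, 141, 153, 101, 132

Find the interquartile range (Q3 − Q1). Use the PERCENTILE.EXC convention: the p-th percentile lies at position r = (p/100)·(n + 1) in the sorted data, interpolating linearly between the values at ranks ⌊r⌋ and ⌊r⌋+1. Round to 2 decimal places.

29.25

Sorted: 101, 107, 117, 118, 123, 132, 141, 153.
n = 8.
P25: r = 2.25; ranks 2–3 are 107, 117; interpolating gives 109.5.
P75: r = 6.75; ranks 6–7 are 132, 141; interpolating gives 138.75.
Difference: 138.75 − 109.5 = 29.25.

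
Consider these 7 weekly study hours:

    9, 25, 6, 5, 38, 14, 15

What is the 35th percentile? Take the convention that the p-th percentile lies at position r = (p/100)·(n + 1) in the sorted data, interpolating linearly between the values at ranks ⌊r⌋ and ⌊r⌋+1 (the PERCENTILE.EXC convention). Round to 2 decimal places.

8.40

Sorted: 5, 6, 9, 14, 15, 25, 38.
n = 7.
r = (35/100)·(7 + 1) = 2.8.
Rank 2 is 6 and rank 3 is 9.
Interpolate: 6 + 0.8·(9 − 6) = 6 + 0.8·3 = 8.4.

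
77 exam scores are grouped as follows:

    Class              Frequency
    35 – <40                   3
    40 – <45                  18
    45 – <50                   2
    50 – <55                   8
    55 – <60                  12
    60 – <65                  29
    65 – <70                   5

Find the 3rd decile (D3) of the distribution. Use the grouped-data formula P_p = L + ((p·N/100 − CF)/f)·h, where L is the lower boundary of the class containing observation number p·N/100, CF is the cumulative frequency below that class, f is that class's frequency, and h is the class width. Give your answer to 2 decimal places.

N = 77; target position k = 30/100 · 77 = 23.1.
Cumulative frequencies: 3, 21, 23, 31, 43, 72, 77.
Observation 23.1 falls in the class 50 – <55.
L = 50, CF = 23, f = 8, h = 5.
P30 = 50 + ((23.1 − 23)/8)·5 = 50 + 0.0625 = 50.0625.

50.06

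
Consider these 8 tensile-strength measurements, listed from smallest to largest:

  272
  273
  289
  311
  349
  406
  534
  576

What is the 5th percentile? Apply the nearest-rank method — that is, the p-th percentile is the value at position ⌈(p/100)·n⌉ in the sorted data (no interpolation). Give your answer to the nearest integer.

272

n = 8.
Position = ⌈5/100 · 8⌉ = ⌈0.4⌉ = 1.
The value at rank 1 is 272.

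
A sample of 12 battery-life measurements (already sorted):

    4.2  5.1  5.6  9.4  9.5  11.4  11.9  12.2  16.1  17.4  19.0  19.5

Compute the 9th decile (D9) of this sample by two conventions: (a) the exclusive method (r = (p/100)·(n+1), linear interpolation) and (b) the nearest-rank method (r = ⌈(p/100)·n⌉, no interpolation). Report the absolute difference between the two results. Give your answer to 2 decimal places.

0.35

n = 12.
(a) r = 11.7; between ranks 11 (19.0) and 12 (19.5): 19.35.
(b) the nearest-rank method: rank 11 → 19.
|19.35 − 19| = 0.35.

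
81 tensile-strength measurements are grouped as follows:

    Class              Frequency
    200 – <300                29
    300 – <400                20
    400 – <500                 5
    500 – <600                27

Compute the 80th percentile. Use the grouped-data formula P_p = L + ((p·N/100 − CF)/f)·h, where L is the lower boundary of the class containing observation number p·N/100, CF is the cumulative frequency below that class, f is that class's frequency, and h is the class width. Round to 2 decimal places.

N = 81; target position k = 80/100 · 81 = 64.8.
Cumulative frequencies: 29, 49, 54, 81.
Observation 64.8 falls in the class 500 – <600.
L = 500, CF = 54, f = 27, h = 100.
P80 = 500 + ((64.8 − 54)/27)·100 = 500 + 40 = 540.

540.00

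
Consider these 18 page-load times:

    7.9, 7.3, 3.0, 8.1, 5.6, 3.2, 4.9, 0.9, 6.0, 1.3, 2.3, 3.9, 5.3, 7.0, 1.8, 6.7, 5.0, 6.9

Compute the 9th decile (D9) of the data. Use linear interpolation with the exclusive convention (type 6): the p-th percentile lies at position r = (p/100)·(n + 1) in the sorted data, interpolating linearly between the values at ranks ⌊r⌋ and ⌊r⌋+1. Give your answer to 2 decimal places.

7.92

Sorted: 0.9, 1.3, 1.8, 2.3, 3.0, 3.2, 3.9, 4.9, 5.0, 5.3, 5.6, 6.0, 6.7, 6.9, 7.0, 7.3, 7.9, 8.1.
n = 18.
r = (90/100)·(18 + 1) = 17.1.
Rank 17 is 7.9 and rank 18 is 8.1.
Interpolate: 7.9 + 0.1·(8.1 − 7.9) = 7.9 + 0.1·0.2 = 7.92.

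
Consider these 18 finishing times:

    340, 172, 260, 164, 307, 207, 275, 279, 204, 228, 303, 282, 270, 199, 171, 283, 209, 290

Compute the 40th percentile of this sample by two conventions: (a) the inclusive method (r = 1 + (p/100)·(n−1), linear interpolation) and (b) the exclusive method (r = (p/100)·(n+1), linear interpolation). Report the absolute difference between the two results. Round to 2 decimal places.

Sorted: 164, 171, 172, 199, 204, 207, 209, 228, 260, 270, 275, 279, 282, 283, 290, 303, 307, 340.
n = 18.
(a) r = 7.8; between ranks 7 (209) and 8 (228): 224.2.
(b) r = 7.6; between ranks 7 (209) and 8 (228): 220.4.
|224.2 − 220.4| = 3.8.

3.80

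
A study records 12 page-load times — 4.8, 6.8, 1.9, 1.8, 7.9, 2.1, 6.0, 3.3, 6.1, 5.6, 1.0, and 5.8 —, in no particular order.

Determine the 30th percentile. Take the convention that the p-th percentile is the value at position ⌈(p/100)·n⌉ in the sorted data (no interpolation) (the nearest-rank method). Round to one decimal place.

Sorted: 1.0, 1.8, 1.9, 2.1, 3.3, 4.8, 5.6, 5.8, 6.0, 6.1, 6.8, 7.9.
n = 12.
Position = ⌈30/100 · 12⌉ = ⌈3.6⌉ = 4.
The value at rank 4 is 2.1.

2.1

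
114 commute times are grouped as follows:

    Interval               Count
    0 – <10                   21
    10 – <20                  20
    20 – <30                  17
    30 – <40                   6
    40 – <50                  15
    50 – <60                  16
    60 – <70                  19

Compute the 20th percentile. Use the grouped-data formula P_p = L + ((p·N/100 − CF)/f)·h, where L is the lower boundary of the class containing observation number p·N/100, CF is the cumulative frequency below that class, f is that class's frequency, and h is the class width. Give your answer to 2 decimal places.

10.90

N = 114; target position k = 20/100 · 114 = 22.8.
Cumulative frequencies: 21, 41, 58, 64, 79, 95, 114.
Observation 22.8 falls in the class 10 – <20.
L = 10, CF = 21, f = 20, h = 10.
P20 = 10 + ((22.8 − 21)/20)·10 = 10 + 0.9 = 10.9.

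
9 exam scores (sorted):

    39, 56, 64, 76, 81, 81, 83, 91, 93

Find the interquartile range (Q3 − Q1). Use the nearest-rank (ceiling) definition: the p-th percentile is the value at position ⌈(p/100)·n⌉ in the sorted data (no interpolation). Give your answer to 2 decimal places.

n = 9.
P25: rank ⌈25/100·9⌉ = 3 → 64.
P75: rank ⌈75/100·9⌉ = 7 → 83.
Difference: 83 − 64 = 19.

19.00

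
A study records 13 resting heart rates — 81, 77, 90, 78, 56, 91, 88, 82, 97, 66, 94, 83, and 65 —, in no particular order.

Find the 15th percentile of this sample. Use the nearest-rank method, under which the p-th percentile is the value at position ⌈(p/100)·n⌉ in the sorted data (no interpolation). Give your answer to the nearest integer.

Sorted: 56, 65, 66, 77, 78, 81, 82, 83, 88, 90, 91, 94, 97.
n = 13.
Position = ⌈15/100 · 13⌉ = ⌈1.95⌉ = 2.
The value at rank 2 is 65.

65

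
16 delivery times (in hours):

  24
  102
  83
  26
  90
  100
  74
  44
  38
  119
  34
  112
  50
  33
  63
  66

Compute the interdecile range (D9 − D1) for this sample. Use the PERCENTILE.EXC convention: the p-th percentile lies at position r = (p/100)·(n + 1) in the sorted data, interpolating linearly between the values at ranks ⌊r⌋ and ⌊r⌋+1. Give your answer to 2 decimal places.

Sorted: 24, 26, 33, 34, 38, 44, 50, 63, 66, 74, 83, 90, 100, 102, 112, 119.
n = 16.
P10: r = 1.7; ranks 1–2 are 24, 26; interpolating gives 25.4.
P90: r = 15.3; ranks 15–16 are 112, 119; interpolating gives 114.1.
Difference: 114.1 − 25.4 = 88.7.

88.70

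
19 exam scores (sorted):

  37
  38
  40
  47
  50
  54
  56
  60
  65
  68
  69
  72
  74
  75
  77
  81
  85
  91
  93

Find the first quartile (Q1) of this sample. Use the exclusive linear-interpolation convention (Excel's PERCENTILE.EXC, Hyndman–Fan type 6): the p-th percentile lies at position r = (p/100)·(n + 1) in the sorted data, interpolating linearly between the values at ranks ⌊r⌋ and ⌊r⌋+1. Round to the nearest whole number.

n = 19.
r = (25/100)·(19 + 1) = 5.
r is an integer, so P25 is the value at rank 5: 50.

50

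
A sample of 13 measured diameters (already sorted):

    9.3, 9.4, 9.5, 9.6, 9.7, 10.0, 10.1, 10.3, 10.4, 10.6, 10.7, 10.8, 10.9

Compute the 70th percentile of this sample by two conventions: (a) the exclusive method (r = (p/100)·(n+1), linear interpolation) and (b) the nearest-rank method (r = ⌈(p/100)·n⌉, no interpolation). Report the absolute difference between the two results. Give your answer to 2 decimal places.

0.04

n = 13.
(a) r = 9.8; between ranks 9 (10.4) and 10 (10.6): 10.56.
(b) the nearest-rank method: rank 10 → 10.6.
|10.56 − 10.6| = 0.04.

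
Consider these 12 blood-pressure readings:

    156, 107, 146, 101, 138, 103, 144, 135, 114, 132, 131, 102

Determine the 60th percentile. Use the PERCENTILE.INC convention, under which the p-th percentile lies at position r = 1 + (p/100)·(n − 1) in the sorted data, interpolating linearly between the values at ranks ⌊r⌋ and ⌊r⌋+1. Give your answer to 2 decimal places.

Sorted: 101, 102, 103, 107, 114, 131, 132, 135, 138, 144, 146, 156.
n = 12.
r = 1 + (60/100)·(12 − 1) = 1 + 6.6 = 7.6.
Rank 7 is 132 and rank 8 is 135.
Interpolate: 132 + 0.6·(135 − 132) = 132 + 0.6·3 = 133.8.

133.80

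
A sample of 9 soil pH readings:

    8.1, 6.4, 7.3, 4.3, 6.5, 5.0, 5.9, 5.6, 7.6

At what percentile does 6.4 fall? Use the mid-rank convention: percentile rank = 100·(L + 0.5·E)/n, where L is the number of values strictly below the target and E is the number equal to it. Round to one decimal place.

50.0

Sorted: 4.3, 5.0, 5.6, 5.9, 6.4, 6.5, 7.3, 7.6, 8.1.
Count below 6.4: L = 4; count equal: E = 1; n = 9.
Percentile rank = 100·(4 + 0.5·1)/9 = 100·4.5/9 = 50.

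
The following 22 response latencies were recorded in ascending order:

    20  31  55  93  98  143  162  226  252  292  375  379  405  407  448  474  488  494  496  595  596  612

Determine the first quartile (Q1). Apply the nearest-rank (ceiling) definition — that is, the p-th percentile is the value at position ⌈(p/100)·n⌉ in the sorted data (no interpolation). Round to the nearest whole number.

n = 22.
Position = ⌈25/100 · 22⌉ = ⌈5.5⌉ = 6.
The value at rank 6 is 143.

143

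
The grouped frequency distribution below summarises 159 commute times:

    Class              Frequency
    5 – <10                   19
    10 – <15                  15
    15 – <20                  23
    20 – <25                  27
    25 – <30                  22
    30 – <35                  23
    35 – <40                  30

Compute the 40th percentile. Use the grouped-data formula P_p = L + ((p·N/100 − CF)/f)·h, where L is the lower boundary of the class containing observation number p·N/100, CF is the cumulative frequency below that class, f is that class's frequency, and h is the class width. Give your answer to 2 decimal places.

N = 159; target position k = 40/100 · 159 = 63.6.
Cumulative frequencies: 19, 34, 57, 84, 106, 129, 159.
Observation 63.6 falls in the class 20 – <25.
L = 20, CF = 57, f = 27, h = 5.
P40 = 20 + ((63.6 − 57)/27)·5 = 20 + 1.22222 = 21.2222.

21.22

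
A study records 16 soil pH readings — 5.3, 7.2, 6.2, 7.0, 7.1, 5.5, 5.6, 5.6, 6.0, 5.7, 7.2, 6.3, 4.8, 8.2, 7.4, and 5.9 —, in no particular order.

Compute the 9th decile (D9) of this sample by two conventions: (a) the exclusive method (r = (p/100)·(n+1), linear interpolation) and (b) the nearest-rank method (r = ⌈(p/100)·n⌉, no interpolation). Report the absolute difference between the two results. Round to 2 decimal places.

0.24

Sorted: 4.8, 5.3, 5.5, 5.6, 5.6, 5.7, 5.9, 6.0, 6.2, 6.3, 7.0, 7.1, 7.2, 7.2, 7.4, 8.2.
n = 16.
(a) r = 15.3; between ranks 15 (7.4) and 16 (8.2): 7.64.
(b) the nearest-rank method: rank 15 → 7.4.
|7.64 − 7.4| = 0.24.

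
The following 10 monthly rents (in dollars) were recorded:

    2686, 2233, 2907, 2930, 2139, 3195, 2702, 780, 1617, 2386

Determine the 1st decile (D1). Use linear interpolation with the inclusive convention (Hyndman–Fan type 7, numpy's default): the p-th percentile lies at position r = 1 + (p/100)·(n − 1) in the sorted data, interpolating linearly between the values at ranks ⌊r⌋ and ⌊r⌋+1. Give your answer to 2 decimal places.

Sorted: 780, 1617, 2139, 2233, 2386, 2686, 2702, 2907, 2930, 3195.
n = 10.
r = 1 + (10/100)·(10 − 1) = 1 + 0.9 = 1.9.
Rank 1 is 780 and rank 2 is 1617.
Interpolate: 780 + 0.9·(1617 − 780) = 780 + 0.9·837 = 1533.3.

1533.30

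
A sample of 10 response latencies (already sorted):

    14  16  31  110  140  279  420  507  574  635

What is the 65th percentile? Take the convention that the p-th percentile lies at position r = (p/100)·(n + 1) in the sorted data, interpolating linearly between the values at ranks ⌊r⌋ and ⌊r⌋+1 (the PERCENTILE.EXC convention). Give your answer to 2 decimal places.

n = 10.
r = (65/100)·(10 + 1) = 7.15.
Rank 7 is 420 and rank 8 is 507.
Interpolate: 420 + 0.15·(507 − 420) = 420 + 0.15·87 = 433.05.

433.05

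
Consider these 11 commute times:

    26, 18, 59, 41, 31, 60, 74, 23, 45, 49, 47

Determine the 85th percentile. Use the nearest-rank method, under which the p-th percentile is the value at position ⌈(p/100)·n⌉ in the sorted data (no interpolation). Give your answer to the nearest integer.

Sorted: 18, 23, 26, 31, 41, 45, 47, 49, 59, 60, 74.
n = 11.
Position = ⌈85/100 · 11⌉ = ⌈9.35⌉ = 10.
The value at rank 10 is 60.

60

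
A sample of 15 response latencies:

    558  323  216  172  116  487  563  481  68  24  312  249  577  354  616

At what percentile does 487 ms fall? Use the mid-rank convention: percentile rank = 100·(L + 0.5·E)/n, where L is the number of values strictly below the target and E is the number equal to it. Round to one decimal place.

70.0

Sorted: 24, 68, 116, 172, 216, 249, 312, 323, 354, 481, 487, 558, 563, 577, 616.
Count below 487: L = 10; count equal: E = 1; n = 15.
Percentile rank = 100·(10 + 0.5·1)/15 = 100·10.5/15 = 70.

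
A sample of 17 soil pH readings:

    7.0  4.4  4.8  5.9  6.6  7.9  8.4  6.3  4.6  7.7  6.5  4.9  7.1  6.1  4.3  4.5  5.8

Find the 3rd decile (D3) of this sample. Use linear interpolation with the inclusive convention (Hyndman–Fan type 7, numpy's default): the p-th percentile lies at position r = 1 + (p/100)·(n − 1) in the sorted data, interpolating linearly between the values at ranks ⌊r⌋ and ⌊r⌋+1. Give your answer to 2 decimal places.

4.88

Sorted: 4.3, 4.4, 4.5, 4.6, 4.8, 4.9, 5.8, 5.9, 6.1, 6.3, 6.5, 6.6, 7.0, 7.1, 7.7, 7.9, 8.4.
n = 17.
r = 1 + (30/100)·(17 − 1) = 1 + 4.8 = 5.8.
Rank 5 is 4.8 and rank 6 is 4.9.
Interpolate: 4.8 + 0.8·(4.9 − 4.8) = 4.8 + 0.8·0.1 = 4.88.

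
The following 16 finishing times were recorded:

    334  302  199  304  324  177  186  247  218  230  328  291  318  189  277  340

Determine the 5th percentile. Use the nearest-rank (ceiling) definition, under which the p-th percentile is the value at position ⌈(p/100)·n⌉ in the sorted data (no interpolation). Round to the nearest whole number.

Sorted: 177, 186, 189, 199, 218, 230, 247, 277, 291, 302, 304, 318, 324, 328, 334, 340.
n = 16.
Position = ⌈5/100 · 16⌉ = ⌈0.8⌉ = 1.
The value at rank 1 is 177.

177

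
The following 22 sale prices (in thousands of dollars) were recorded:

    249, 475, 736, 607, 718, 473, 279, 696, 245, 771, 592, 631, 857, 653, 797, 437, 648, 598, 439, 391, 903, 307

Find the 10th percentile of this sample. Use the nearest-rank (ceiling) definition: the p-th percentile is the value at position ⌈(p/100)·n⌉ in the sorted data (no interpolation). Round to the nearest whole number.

Sorted: 245, 249, 279, 307, 391, 437, 439, 473, 475, 592, 598, 607, 631, 648, 653, 696, 718, 736, 771, 797, 857, 903.
n = 22.
Position = ⌈10/100 · 22⌉ = ⌈2.2⌉ = 3.
The value at rank 3 is 279.

279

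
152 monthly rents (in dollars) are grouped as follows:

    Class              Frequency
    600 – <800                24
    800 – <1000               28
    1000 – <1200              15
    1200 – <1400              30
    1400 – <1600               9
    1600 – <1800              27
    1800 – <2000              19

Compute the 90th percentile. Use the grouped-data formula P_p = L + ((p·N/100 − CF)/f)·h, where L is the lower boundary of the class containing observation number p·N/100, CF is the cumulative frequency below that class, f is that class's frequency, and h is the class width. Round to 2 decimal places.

1840.00

N = 152; target position k = 90/100 · 152 = 136.8.
Cumulative frequencies: 24, 52, 67, 97, 106, 133, 152.
Observation 136.8 falls in the class 1800 – <2000.
L = 1800, CF = 133, f = 19, h = 200.
P90 = 1800 + ((136.8 − 133)/19)·200 = 1800 + 40 = 1840.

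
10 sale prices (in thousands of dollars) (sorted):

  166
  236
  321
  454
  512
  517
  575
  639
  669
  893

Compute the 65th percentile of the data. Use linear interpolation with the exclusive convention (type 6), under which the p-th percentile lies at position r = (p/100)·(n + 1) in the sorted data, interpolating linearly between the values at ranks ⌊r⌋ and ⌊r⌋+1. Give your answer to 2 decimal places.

584.60

n = 10.
r = (65/100)·(10 + 1) = 7.15.
Rank 7 is 575 and rank 8 is 639.
Interpolate: 575 + 0.15·(639 − 575) = 575 + 0.15·64 = 584.6.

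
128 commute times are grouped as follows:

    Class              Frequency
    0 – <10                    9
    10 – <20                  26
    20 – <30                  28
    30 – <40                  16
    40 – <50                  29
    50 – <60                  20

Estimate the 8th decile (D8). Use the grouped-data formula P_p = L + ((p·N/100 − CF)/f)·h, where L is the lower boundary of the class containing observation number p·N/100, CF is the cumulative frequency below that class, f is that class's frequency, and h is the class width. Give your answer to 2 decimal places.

N = 128; target position k = 80/100 · 128 = 102.4.
Cumulative frequencies: 9, 35, 63, 79, 108, 128.
Observation 102.4 falls in the class 40 – <50.
L = 40, CF = 79, f = 29, h = 10.
P80 = 40 + ((102.4 − 79)/29)·10 = 40 + 8.06897 = 48.069.

48.07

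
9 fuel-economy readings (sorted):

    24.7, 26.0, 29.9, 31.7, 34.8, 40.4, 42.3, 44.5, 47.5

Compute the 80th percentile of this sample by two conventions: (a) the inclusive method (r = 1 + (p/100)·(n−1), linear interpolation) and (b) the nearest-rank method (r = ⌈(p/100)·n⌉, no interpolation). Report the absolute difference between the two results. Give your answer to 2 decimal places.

n = 9.
(a) r = 7.4; between ranks 7 (42.3) and 8 (44.5): 43.18.
(b) the nearest-rank method: rank 8 → 44.5.
|43.18 − 44.5| = 1.32.

1.32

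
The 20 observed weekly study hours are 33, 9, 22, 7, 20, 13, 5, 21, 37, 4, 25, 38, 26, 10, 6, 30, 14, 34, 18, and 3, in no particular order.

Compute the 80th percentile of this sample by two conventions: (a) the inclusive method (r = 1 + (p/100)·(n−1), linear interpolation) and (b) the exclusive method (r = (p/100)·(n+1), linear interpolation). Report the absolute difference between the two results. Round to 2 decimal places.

1.80

Sorted: 3, 4, 5, 6, 7, 9, 10, 13, 14, 18, 20, 21, 22, 25, 26, 30, 33, 34, 37, 38.
n = 20.
(a) r = 16.2; between ranks 16 (30) and 17 (33): 30.6.
(b) r = 16.8; between ranks 16 (30) and 17 (33): 32.4.
|30.6 − 32.4| = 1.8.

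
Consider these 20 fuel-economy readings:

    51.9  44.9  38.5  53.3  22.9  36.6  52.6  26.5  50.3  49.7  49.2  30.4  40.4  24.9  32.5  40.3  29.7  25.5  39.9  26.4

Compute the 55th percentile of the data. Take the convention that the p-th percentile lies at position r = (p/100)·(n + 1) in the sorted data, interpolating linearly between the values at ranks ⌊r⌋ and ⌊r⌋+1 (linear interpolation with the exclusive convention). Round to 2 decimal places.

40.12

Sorted: 22.9, 24.9, 25.5, 26.4, 26.5, 29.7, 30.4, 32.5, 36.6, 38.5, 39.9, 40.3, 40.4, 44.9, 49.2, 49.7, 50.3, 51.9, 52.6, 53.3.
n = 20.
r = (55/100)·(20 + 1) = 11.55.
Rank 11 is 39.9 and rank 12 is 40.3.
Interpolate: 39.9 + 0.55·(40.3 − 39.9) = 39.9 + 0.55·0.4 = 40.12.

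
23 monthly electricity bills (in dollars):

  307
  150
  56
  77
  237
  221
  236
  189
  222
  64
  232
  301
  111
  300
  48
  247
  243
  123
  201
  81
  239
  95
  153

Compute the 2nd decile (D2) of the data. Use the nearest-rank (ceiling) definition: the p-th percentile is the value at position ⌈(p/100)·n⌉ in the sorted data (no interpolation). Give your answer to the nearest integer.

81

Sorted: 48, 56, 64, 77, 81, 95, 111, 123, 150, 153, 189, 201, 221, 222, 232, 236, 237, 239, 243, 247, 300, 301, 307.
n = 23.
Position = ⌈20/100 · 23⌉ = ⌈4.6⌉ = 5.
The value at rank 5 is 81.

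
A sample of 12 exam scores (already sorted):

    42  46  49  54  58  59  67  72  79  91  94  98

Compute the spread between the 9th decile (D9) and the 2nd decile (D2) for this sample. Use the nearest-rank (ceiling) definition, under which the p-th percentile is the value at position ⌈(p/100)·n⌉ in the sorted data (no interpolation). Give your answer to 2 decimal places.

45.00

n = 12.
P20: rank ⌈20/100·12⌉ = 3 → 49.
P90: rank ⌈90/100·12⌉ = 11 → 94.
Difference: 94 − 49 = 45.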